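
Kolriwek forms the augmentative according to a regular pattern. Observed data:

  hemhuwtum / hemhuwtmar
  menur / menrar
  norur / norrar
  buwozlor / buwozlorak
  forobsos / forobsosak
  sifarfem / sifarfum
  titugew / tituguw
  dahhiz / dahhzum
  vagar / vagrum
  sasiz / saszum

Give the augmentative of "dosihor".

menur and buwozlor both end in -r yet inflect differently (menrar, buwozlorak), so the final letter is not what conditions the rule; the last vowel is.
"dosihor" has last vowel 'o'. The stems whose last vowel is 'o' (buwozlor → buwozlorak, forobsos → forobsosak) add -ak.
The other patterns: stems whose last vowel is 'u' delete the last vowel and add -ar; stems whose last vowel is 'e' change the last vowel to 'u'; stems whose last vowel is 'a' or 'i' delete the last vowel and add -um.
So dosihor → dosihorak.

dosihorak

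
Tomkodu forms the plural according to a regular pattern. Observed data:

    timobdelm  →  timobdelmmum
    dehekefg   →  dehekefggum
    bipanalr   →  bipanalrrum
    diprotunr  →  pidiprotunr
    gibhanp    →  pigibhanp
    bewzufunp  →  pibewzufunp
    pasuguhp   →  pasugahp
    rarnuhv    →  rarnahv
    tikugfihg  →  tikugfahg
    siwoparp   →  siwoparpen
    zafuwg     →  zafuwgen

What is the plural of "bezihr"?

bezahr

"bezihr" has second-to-last letter 'h'. The stems whose second-to-last letter is 'h' (pasuguhp → pasugahp, rarnuhv → rarnahv, tikugfihg → tikugfahg) change the last vowel to 'a'.
The other patterns: stems whose second-to-last letter is 'f' or 'l' double the final consonant and add -um; stems whose second-to-last letter is 'n' add the prefix pi-; stems whose second-to-last letter is 'r' or 'w' add -en.
So bezihr → bezahr.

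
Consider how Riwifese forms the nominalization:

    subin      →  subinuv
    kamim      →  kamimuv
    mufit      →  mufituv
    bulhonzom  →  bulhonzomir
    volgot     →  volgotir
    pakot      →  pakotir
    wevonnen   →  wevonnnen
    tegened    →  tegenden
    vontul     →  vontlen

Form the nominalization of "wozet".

kamim and bulhonzom both end in -m yet inflect differently (kamimuv, bulhonzomir), so the final letter is not what conditions the rule; the last vowel is.
"wozet" has last vowel 'e'. The stems whose last vowel is 'e' (wevonnen → wevonnnen, tegened → tegenden) delete the last vowel and add -en.
The other patterns: stems whose last vowel is 'i' add -uv; stems whose last vowel is 'o' add -ir.
So wozet → wozten.

wozten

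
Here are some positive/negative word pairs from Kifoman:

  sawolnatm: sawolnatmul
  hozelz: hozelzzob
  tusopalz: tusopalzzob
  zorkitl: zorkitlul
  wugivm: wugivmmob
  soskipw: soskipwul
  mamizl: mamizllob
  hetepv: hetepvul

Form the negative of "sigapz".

sigapzul

sawolnatm and wugivm both end in -m yet inflect differently (sawolnatmul, wugivmmob), so the final letter is not what conditions the rule; the second-to-last letter is.
"sigapz" has second-to-last letter 'p'. The stems whose second-to-last letter is 'p' (hetepv → hetepvul, soskipw → soskipwul) add -ul.
So sigapz → sigapzul.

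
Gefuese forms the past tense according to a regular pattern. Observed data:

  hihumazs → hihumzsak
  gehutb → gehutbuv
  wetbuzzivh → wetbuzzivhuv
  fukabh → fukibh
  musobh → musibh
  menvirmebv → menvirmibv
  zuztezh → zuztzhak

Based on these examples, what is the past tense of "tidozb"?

musobh and zuztezh both end in -h yet inflect differently (musibh, zuztzhak), so the final letter is not what conditions the rule; the second-to-last letter is.
"tidozb" has second-to-last letter 'z'. The stems whose second-to-last letter is 'z' (hihumazs → hihumzsak, zuztezh → zuztzhak) delete the last vowel and add -ak.
So tidozb → tidzbak.

tidzbak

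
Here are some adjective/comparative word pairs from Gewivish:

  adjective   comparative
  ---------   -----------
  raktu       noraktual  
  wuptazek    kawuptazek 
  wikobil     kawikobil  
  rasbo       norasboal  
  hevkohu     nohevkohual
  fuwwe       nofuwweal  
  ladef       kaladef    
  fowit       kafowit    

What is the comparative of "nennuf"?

ladef and fuwwe both have last vowel 'e' yet inflect differently (kaladef, nofuwweal), so the last vowel is not what conditions the rule; whether the stem ends in a vowel or a consonant is.
"nennuf" ends in a consonant. The stems ending in a consonant (wikobil → kawikobil, fowit → kafowit, ladef → kaladef) add the prefix ka-.
The other pattern: stems ending in a vowel add no- … -al around the stem.
So nennuf → kanennuf.

kanennuf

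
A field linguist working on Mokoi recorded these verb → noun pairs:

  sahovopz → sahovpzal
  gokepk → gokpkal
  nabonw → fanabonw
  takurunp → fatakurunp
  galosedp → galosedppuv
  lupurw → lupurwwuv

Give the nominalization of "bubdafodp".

bubdafodppuv

takurunp and galosedp both end in -p yet inflect differently (fatakurunp, galosedppuv), so the final letter is not what conditions the rule; the second-to-last letter is.
"bubdafodp" has second-to-last letter 'd'. The one such stem in the data (galosedp → galosedppuv) doubles the final consonant and adds -uv (as does lupurw), so the same rule applies.
The other patterns: stems whose second-to-last letter is 'p' delete the last vowel and add -al; stems whose second-to-last letter is 'n' add the prefix fa-.
So bubdafodp → bubdafodppuv.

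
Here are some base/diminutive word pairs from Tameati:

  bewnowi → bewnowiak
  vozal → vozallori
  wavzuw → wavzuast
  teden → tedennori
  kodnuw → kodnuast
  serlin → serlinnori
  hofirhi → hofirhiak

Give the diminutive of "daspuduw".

daspuduast

hofirhi and serlin both have last vowel 'i' yet inflect differently (hofirhiak, serlinnori), so the last vowel is not what conditions the rule; the final letter is.
"daspuduw" ends in -w. The stems ending in -w (wavzuw → wavzuast, kodnuw → kodnuast) drop the final letter and add -ast.
So daspuduw → daspuduast.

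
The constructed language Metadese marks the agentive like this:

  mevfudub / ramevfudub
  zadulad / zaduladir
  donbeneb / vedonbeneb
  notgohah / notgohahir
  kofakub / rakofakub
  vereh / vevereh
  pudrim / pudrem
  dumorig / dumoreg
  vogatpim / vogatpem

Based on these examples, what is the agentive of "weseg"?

veweseg

mevfudub and donbeneb both end in -b yet inflect differently (ramevfudub, vedonbeneb), so the final letter is not what conditions the rule; the last vowel is.
"weseg" has last vowel 'e'. The stems whose last vowel is 'e' (donbeneb → vedonbeneb, vereh → vevereh) add the prefix ve-.
The other patterns: stems whose last vowel is 'a' add -ir; stems whose last vowel is 'u' add the prefix ra-; stems whose last vowel is 'i' change the last vowel to 'e'.
So weseg → veweseg.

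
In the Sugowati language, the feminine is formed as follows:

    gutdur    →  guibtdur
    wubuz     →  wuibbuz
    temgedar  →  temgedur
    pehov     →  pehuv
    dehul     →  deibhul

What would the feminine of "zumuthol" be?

gutdur and temgedar both end in -r yet inflect differently (guibtdur, temgedur), so the final letter is not what conditions the rule; the last vowel is.
"zumuthol" has last vowel 'o'. The one such stem in the data (pehov → pehuv) changes the last vowel to 'u' (as does temgedar), so the same rule applies.
The other pattern: stems whose last vowel is 'u' insert -ib- after the first vowel.
So zumuthol → zumuthul.

zumuthul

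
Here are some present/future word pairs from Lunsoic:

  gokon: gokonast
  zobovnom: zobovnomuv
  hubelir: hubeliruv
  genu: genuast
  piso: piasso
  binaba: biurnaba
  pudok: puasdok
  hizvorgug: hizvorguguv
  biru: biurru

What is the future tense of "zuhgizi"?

biru and genu both end in -u yet inflect differently (biurru, genuast), so the final letter is not what conditions the rule; the first letter is.
"zuhgizi" begins with z-. The one such stem in the data (zobovnom → zobovnomuv) adds -uv, so the same rule applies.
The other patterns: stems beginning with p- insert -as- after the first vowel; stems beginning with b- insert -ur- after the first vowel; stems beginning with g- add -ast.
So zuhgizi → zuhgiziuv.

zuhgiziuv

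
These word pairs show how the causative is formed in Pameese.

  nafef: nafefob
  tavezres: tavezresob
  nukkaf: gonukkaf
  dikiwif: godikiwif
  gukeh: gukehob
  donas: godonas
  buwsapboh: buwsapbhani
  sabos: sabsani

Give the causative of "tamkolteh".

tavezres and sabos both end in -s yet inflect differently (tavezresob, sabsani), so the final letter is not what conditions the rule; the last vowel is.
"tamkolteh" has last vowel 'e'. The stems whose last vowel is 'e' (gukeh → gukehob, nafef → nafefob, tavezres → tavezresob) add -ob.
The other patterns: stems whose last vowel is 'o' delete the last vowel and add -ani; stems whose last vowel is 'a' or 'i' add the prefix go-.
So tamkolteh → tamkoltehob.

tamkoltehob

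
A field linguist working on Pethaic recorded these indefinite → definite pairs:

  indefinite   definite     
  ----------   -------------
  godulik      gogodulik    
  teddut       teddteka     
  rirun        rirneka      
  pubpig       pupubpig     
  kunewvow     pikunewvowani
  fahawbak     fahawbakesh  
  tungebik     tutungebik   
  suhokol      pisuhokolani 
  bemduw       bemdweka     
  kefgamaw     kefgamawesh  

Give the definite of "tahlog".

kunewvow and bemduw both end in -w yet inflect differently (pikunewvowani, bemdweka), so the final letter is not what conditions the rule; the last vowel is.
"tahlog" has last vowel 'o'. The stems whose last vowel is 'o' (suhokol → pisuhokolani, kunewvow → pikunewvowani) add pi- … -ani around the stem.
So tahlog → pitahlogani.

pitahlogani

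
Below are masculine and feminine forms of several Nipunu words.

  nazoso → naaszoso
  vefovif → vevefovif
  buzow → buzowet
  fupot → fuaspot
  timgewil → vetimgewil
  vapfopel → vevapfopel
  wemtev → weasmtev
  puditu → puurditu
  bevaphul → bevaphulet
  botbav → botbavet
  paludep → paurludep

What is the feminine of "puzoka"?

bevaphul and timgewil both end in -l yet inflect differently (bevaphulet, vetimgewil), so the final letter is not what conditions the rule; the first letter is.
"puzoka" begins with p-. The stems beginning with p- (puditu → puurditu, paludep → paurludep) insert -ur- after the first vowel.
So puzoka → puurzoka.

puurzoka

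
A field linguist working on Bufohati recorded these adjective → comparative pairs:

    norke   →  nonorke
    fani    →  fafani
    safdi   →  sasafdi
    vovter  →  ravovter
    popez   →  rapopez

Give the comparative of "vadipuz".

ravadipuz

norke and vovter both have last vowel 'e' yet inflect differently (nonorke, ravovter), so the last vowel is not what conditions the rule; whether the stem ends in a vowel or a consonant is.
"vadipuz" ends in a consonant. The stems ending in a consonant (vovter → ravovter, popez → rapopez) add the prefix ra-.
The other pattern: stems ending in a vowel repeat the first consonant+vowel as a prefix.
So vadipuz → ravadipuz.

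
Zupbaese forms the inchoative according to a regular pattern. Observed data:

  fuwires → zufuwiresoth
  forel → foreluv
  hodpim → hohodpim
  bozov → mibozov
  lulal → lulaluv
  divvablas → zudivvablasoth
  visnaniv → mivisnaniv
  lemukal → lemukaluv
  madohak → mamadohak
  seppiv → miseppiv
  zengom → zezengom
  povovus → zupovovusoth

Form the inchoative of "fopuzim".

fuwires and forel both have last vowel 'e' yet inflect differently (zufuwiresoth, foreluv), so the last vowel is not what conditions the rule; the final letter is.
"fopuzim" ends in -m. The stems ending in -m (hodpim → hohodpim, zengom → zezengom) repeat the first consonant+vowel as a prefix.
So fopuzim → fofopuzim.

fofopuzim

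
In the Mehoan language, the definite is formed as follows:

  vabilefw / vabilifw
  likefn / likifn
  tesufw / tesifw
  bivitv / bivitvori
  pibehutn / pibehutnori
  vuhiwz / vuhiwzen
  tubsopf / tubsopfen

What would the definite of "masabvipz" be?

likefn and pibehutn both end in -n yet inflect differently (likifn, pibehutnori), so the final letter is not what conditions the rule; the second-to-last letter is.
"masabvipz" has second-to-last letter 'p'. The one such stem in the data (tubsopf → tubsopfen) adds -en, so the same rule applies.
So masabvipz → masabvipzen.

masabvipzen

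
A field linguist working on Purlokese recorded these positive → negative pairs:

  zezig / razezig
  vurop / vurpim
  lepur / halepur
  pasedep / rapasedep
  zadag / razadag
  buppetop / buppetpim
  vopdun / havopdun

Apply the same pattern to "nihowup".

"nihowup" has last vowel 'u'. The stems whose last vowel is 'u' (lepur → halepur, vopdun → havopdun) add the prefix ha-.
The other patterns: stems whose last vowel is 'o' delete the last vowel and add -im; stems whose last vowel is 'a', 'e' or 'i' add the prefix ra-.
So nihowup → hanihowup.

hanihowup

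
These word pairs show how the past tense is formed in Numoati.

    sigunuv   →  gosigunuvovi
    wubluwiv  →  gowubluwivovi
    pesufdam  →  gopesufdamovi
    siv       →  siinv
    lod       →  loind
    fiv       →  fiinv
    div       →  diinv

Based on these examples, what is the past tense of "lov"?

loinv

sigunuv and siv both end in -v yet inflect differently (gosigunuvovi, siinv), so the final letter is not what conditions the rule; the number of vowels is.
"lov" has 1 vowel. The stems with 1 vowel (siv → siinv, lod → loind, fiv → fiinv) insert -in- after the first vowel.
So lov → loinv.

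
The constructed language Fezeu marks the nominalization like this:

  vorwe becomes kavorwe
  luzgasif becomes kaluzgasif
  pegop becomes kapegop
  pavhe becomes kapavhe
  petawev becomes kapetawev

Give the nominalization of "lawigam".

kalawigam

Every pair shown (vorwe → kavorwe, luzgasif → kaluzgasif, pegop → kapegop, …) follows the same rule: add the prefix ka-.
So lawigam → kalawigam.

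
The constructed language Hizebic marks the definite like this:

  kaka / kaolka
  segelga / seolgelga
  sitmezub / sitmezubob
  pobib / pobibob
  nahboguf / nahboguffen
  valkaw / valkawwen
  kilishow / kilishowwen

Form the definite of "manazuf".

"manazuf" ends in -f. The one such stem in the data (nahboguf → nahboguffen) doubles the final consonant and adds -en (as do valkaw, kilishow), so the same rule applies.
The other patterns: stems ending in -a insert -ol- after the first vowel; stems ending in -b add -ob.
So manazuf → manazuffen.

manazuffen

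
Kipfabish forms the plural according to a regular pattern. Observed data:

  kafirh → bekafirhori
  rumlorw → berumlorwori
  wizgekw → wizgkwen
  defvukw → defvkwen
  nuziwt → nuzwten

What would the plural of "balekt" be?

balkten

rumlorw and wizgekw both end in -w yet inflect differently (berumlorwori, wizgkwen), so the final letter is not what conditions the rule; the second-to-last letter is.
"balekt" has second-to-last letter 'k'. The stems whose second-to-last letter is 'k' (wizgekw → wizgkwen, defvukw → defvkwen) delete the last vowel and add -en.
The other pattern: stems whose second-to-last letter is 'r' add be- … -ori around the stem.
So balekt → balkten.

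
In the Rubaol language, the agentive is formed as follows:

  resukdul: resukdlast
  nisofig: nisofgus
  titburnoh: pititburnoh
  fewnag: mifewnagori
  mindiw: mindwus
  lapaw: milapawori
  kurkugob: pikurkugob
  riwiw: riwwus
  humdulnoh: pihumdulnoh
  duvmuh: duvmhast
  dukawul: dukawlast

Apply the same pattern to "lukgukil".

lukguklus

titburnoh and duvmuh both end in -h yet inflect differently (pititburnoh, duvmhast), so the final letter is not what conditions the rule; the last vowel is.
"lukgukil" has last vowel 'i'. The stems whose last vowel is 'i' (nisofig → nisofgus, riwiw → riwwus, mindiw → mindwus) delete the last vowel and add -us.
So lukgukil → lukguklus.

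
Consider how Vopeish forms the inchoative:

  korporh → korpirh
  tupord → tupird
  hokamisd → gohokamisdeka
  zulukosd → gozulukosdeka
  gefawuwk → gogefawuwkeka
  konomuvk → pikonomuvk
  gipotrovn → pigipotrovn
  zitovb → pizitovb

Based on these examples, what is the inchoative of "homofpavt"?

pihomofpavt

tupord and hokamisd both end in -d yet inflect differently (tupird, gohokamisdeka), so the final letter is not what conditions the rule; the second-to-last letter is.
"homofpavt" has second-to-last letter 'v'. The stems whose second-to-last letter is 'v' (konomuvk → pikonomuvk, gipotrovn → pigipotrovn, zitovb → pizitovb) add the prefix pi-.
So homofpavt → pihomofpavt.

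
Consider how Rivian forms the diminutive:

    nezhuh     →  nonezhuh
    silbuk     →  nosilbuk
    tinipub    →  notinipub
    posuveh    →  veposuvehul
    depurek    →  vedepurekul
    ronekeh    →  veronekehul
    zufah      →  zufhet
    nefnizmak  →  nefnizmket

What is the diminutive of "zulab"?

nezhuh and posuveh both end in -h yet inflect differently (nonezhuh, veposuvehul), so the final letter is not what conditions the rule; the last vowel is.
"zulab" has last vowel 'a'. The stems whose last vowel is 'a' (zufah → zufhet, nefnizmak → nefnizmket) delete the last vowel and add -et.
The other patterns: stems whose last vowel is 'u' add the prefix no-; stems whose last vowel is 'e' add ve- … -ul around the stem.
So zulab → zulbet.

zulbet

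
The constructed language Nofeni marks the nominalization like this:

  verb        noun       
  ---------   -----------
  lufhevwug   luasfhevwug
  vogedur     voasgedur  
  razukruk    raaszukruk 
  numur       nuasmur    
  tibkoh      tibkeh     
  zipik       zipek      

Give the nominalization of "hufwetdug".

razukruk and zipik both end in -k yet inflect differently (raaszukruk, zipek), so the final letter is not what conditions the rule; the last vowel is.
"hufwetdug" has last vowel 'u'. The stems whose last vowel is 'u' (lufhevwug → luasfhevwug, vogedur → voasgedur, razukruk → raaszukruk) insert -as- after the first vowel.
So hufwetdug → huasfwetdug.

huasfwetdug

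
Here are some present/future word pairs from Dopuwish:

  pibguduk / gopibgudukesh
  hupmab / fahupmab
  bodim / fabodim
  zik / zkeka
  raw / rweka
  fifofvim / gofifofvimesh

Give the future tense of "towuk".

bodim and fifofvim both end in -m yet inflect differently (fabodim, gofifofvimesh), so the final letter is not what conditions the rule; the number of vowels is.
"towuk" has 2 vowels. The stems with 2 vowels (hupmab → fahupmab, bodim → fabodim) add the prefix fa-.
The other patterns: stems with 1 vowel delete the last vowel and add -eka; stems with 3 vowels add go- … -esh around the stem.
So towuk → fatowuk.

fatowuk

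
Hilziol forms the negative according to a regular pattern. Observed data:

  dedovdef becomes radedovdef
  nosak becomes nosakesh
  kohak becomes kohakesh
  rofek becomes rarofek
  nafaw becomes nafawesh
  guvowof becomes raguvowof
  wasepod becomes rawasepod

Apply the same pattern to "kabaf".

kabafesh

nosak and rofek both end in -k yet inflect differently (nosakesh, rarofek), so the final letter is not what conditions the rule; the last vowel is.
"kabaf" has last vowel 'a'. The stems whose last vowel is 'a' (nosak → nosakesh, nafaw → nafawesh, kohak → kohakesh) add -esh.
The other pattern: stems whose last vowel is 'e' or 'o' add the prefix ra-.
So kabaf → kabafesh.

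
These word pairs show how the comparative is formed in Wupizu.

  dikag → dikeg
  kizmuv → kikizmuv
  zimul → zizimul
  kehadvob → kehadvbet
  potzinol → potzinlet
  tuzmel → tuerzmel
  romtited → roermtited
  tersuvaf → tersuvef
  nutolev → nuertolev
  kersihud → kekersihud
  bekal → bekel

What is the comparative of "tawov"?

tawvet

"tawov" has last vowel 'o'. The stems whose last vowel is 'o' (kehadvob → kehadvbet, potzinol → potzinlet) delete the last vowel and add -et.
The other patterns: stems whose last vowel is 'u' repeat the first consonant+vowel as a prefix; stems whose last vowel is 'e' insert -er- after the first vowel; stems whose last vowel is 'a' change the last vowel to 'e'.
So tawov → tawvet.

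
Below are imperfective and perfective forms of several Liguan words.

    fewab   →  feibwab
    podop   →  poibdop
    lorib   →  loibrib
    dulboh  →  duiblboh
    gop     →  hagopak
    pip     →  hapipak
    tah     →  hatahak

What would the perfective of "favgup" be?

podop and gop both end in -p yet inflect differently (poibdop, hagopak), so the final letter is not what conditions the rule; the number of vowels is.
"favgup" has 2 vowels. The stems with 2 vowels (fewab → feibwab, podop → poibdop, lorib → loibrib) insert -ib- after the first vowel.
So favgup → faibvgup.

faibvgup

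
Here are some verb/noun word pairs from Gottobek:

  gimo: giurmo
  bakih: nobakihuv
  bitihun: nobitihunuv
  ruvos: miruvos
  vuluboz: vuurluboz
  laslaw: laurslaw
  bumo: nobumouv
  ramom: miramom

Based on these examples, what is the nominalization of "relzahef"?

bumo and gimo both end in -o yet inflect differently (nobumouv, giurmo), so the final letter is not what conditions the rule; the first letter is.
"relzahef" begins with r-. The stems beginning with r- (ruvos → miruvos, ramom → miramom) add the prefix mi-.
The other patterns: stems beginning with b- add no- … -uv around the stem; stems beginning with g-, l- or v- insert -ur- after the first vowel.
So relzahef → mirelzahef.

mirelzahef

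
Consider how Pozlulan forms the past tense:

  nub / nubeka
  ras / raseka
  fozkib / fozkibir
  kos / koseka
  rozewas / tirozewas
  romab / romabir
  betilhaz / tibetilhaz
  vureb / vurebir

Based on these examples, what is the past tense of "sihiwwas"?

tisihiwwas

"sihiwwas" has 3 vowels. The stems with 3 vowels (rozewas → tirozewas, betilhaz → tibetilhaz) add the prefix ti-.
The other patterns: stems with 1 vowel add -eka; stems with 2 vowels add -ir.
So sihiwwas → tisihiwwas.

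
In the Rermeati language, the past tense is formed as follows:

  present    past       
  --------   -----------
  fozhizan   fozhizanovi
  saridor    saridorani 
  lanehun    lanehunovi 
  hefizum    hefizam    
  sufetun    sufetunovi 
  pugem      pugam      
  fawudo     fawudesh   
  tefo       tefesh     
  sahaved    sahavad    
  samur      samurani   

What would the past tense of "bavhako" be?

samur and sufetun both have last vowel 'u' yet inflect differently (samurani, sufetunovi), so the last vowel is not what conditions the rule; the final letter is.
"bavhako" ends in -o. The stems ending in -o (tefo → tefesh, fawudo → fawudesh) drop the final letter and add -esh.
The other patterns: stems ending in -r add -ani; stems ending in -n add -ovi; stems ending in -d or -m change the last vowel to 'a'.
So bavhako → bavhakesh.

bavhakesh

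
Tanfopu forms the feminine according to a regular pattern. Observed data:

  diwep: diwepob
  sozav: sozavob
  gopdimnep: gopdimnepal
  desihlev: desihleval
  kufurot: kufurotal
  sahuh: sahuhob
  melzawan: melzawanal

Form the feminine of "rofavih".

rofavihal

gopdimnep and diwep both end in -p yet inflect differently (gopdimnepal, diwepob), so the final letter is not what conditions the rule; the number of vowels is.
"rofavih" has 3 vowels. The stems with 3 vowels (desihlev → desihleval, melzawan → melzawanal, kufurot → kufurotal) add -al.
The other pattern: stems with 2 vowels add -ob.
So rofavih → rofavihal.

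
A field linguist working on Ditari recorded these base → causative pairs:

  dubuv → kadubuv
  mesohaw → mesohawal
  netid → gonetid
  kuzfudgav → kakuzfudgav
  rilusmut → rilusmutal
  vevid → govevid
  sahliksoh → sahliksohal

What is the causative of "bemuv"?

dubuv and rilusmut both have last vowel 'u' yet inflect differently (kadubuv, rilusmutal), so the last vowel is not what conditions the rule; the final letter is.
"bemuv" ends in -v. The stems ending in -v (kuzfudgav → kakuzfudgav, dubuv → kadubuv) add the prefix ka-.
The other patterns: stems ending in -d add the prefix go-; stems ending in -h, -t or -w add -al.
So bemuv → kabemuv.

kabemuv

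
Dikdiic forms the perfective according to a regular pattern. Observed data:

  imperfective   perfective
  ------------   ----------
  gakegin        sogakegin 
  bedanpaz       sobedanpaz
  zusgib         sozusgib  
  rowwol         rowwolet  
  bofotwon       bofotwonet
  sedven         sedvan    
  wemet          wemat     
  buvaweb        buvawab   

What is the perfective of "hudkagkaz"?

"hudkagkaz" has last vowel 'a'. The one such stem in the data (bedanpaz → sobedanpaz) adds the prefix so-, so the same rule applies.
The other patterns: stems whose last vowel is 'o' add -et; stems whose last vowel is 'e' change the last vowel to 'a'.
So hudkagkaz → sohudkagkaz.

sohudkagkaz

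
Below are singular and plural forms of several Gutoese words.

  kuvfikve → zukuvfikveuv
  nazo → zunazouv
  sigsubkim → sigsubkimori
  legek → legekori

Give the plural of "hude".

kuvfikve and legek both have last vowel 'e' yet inflect differently (zukuvfikveuv, legekori), so the last vowel is not what conditions the rule; whether the stem ends in a vowel or a consonant is.
"hude" ends in a vowel. The stems ending in a vowel (kuvfikve → zukuvfikveuv, nazo → zunazouv) add zu- … -uv around the stem.
The other pattern: stems ending in a consonant add -ori.
So hude → zuhudeuv.

zuhudeuv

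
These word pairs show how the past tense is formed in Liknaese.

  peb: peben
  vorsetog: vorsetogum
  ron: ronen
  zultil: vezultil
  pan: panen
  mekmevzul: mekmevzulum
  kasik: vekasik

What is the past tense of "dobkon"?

zultil and mekmevzul both end in -l yet inflect differently (vezultil, mekmevzulum), so the final letter is not what conditions the rule; the number of vowels is.
"dobkon" has 2 vowels. The stems with 2 vowels (kasik → vekasik, zultil → vezultil) add the prefix ve-.
So dobkon → vedobkon.

vedobkon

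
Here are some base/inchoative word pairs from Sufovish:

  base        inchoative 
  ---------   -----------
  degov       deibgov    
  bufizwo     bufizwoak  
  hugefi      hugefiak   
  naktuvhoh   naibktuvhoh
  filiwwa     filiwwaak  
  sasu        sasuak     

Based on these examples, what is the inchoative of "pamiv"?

degov and bufizwo both have last vowel 'o' yet inflect differently (deibgov, bufizwoak), so the last vowel is not what conditions the rule; whether the stem ends in a vowel or a consonant is.
"pamiv" ends in a consonant. The stems ending in a consonant (degov → deibgov, naktuvhoh → naibktuvhoh) insert -ib- after the first vowel.
The other pattern: stems ending in a vowel add -ak.
So pamiv → paibmiv.

paibmiv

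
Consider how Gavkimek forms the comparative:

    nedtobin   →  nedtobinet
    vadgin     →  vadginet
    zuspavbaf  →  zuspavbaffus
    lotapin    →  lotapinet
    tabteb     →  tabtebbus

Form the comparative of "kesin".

kesinet

"kesin" ends in -n. The stems ending in -n (lotapin → lotapinet, nedtobin → nedtobinet, vadgin → vadginet) add -et.
So kesin → kesinet.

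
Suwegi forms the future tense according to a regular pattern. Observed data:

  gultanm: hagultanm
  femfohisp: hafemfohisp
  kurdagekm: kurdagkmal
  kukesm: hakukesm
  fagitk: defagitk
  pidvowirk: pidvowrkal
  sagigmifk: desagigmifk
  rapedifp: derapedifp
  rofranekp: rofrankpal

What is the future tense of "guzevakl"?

guzevklal

"guzevakl" has second-to-last letter 'k'. The stems whose second-to-last letter is 'k' (kurdagekm → kurdagkmal, rofranekp → rofrankpal) delete the last vowel and add -al.
So guzevakl → guzevklal.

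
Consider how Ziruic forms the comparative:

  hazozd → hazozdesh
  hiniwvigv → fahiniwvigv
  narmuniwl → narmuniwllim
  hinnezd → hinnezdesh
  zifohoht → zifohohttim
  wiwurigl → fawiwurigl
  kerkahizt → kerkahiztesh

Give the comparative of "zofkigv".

fazofkigv

wiwurigl and narmuniwl both end in -l yet inflect differently (fawiwurigl, narmuniwllim), so the final letter is not what conditions the rule; the second-to-last letter is.
"zofkigv" has second-to-last letter 'g'. The stems whose second-to-last letter is 'g' (hiniwvigv → fahiniwvigv, wiwurigl → fawiwurigl) add the prefix fa-.
The other patterns: stems whose second-to-last letter is 'z' add -esh; stems whose second-to-last letter is 'h' or 'w' double the final consonant and add -im.
So zofkigv → fazofkigv.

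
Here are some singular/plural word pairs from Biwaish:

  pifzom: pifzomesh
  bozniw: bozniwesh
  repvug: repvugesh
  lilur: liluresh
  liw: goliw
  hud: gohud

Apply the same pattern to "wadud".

bozniw and liw both end in -w yet inflect differently (bozniwesh, goliw), so the final letter is not what conditions the rule; the number of vowels is.
"wadud" has 2 vowels. The stems with 2 vowels (pifzom → pifzomesh, bozniw → bozniwesh, repvug → repvugesh) add -esh.
The other pattern: stems with 1 vowel add the prefix go-.
So wadud → wadudesh.

wadudesh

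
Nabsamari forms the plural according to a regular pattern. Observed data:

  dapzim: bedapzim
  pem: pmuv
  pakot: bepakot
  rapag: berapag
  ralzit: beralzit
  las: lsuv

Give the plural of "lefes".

belefes

"lefes" has 2 vowels. The stems with 2 vowels (rapag → berapag, pakot → bepakot, dapzim → bedapzim) add the prefix be-.
The other pattern: stems with 1 vowel delete the last vowel and add -uv.
So lefes → belefes.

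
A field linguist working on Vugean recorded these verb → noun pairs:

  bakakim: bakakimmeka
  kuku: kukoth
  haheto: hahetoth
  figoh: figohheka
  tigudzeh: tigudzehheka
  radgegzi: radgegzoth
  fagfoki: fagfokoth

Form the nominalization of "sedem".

sedemmeka

figoh and haheto both have last vowel 'o' yet inflect differently (figohheka, hahetoth), so the last vowel is not what conditions the rule; whether the stem ends in a vowel or a consonant is.
"sedem" ends in a consonant. The stems ending in a consonant (bakakim → bakakimmeka, tigudzeh → tigudzehheka, figoh → figohheka) double the final consonant and add -eka.
The other pattern: stems ending in a vowel drop the final letter and add -oth.
So sedem → sedemmeka.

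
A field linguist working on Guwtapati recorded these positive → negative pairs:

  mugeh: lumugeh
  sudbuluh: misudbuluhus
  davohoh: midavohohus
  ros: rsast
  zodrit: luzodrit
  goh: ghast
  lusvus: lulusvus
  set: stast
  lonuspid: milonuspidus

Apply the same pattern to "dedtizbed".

"dedtizbed" has 3 vowels. The stems with 3 vowels (davohoh → midavohohus, sudbuluh → misudbuluhus, lonuspid → milonuspidus) add mi- … -us around the stem.
The other patterns: stems with 1 vowel delete the last vowel and add -ast; stems with 2 vowels add the prefix lu-.
So dedtizbed → midedtizbedus.

midedtizbedus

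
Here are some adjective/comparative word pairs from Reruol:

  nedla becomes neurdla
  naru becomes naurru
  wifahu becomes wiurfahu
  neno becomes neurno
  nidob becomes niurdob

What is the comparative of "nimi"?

Every pair shown (nedla → neurdla, naru → naurru, wifahu → wiurfahu, …) follows the same rule: insert -ur- after the first vowel.
So nimi → niurmi.

niurmi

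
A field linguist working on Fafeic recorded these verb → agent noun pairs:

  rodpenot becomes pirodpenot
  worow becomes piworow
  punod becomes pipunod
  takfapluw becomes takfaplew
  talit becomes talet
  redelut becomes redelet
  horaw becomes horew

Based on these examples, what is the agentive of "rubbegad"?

rubbeged

"rubbegad" has last vowel 'a'. The one such stem in the data (horaw → horew) changes the last vowel to 'e' (as do takfapluw, talit), so the same rule applies.
So rubbegad → rubbeged.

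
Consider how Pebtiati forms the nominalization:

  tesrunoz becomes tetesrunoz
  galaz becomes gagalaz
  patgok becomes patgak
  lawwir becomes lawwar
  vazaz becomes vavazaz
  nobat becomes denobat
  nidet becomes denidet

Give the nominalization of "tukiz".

tesrunoz and patgok both have last vowel 'o' yet inflect differently (tetesrunoz, patgak), so the last vowel is not what conditions the rule; the final letter is.
"tukiz" ends in -z. The stems ending in -z (galaz → gagalaz, tesrunoz → tetesrunoz, vazaz → vavazaz) repeat the first consonant+vowel as a prefix.
So tukiz → tutukiz.

tutukiz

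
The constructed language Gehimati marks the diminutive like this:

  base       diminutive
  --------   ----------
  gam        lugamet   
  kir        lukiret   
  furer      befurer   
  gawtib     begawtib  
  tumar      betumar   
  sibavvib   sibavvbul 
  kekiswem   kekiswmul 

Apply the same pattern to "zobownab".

zobownbul

kir and furer both end in -r yet inflect differently (lukiret, befurer), so the final letter is not what conditions the rule; the number of vowels is.
"zobownab" has 3 vowels. The stems with 3 vowels (sibavvib → sibavvbul, kekiswem → kekiswmul) delete the last vowel and add -ul.
The other patterns: stems with 1 vowel add lu- … -et around the stem; stems with 2 vowels add the prefix be-.
So zobownab → zobownbul.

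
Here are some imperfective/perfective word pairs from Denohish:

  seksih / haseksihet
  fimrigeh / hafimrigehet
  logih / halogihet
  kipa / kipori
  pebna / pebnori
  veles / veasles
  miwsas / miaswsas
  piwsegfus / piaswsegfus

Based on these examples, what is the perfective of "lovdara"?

lovdarori

fimrigeh and veles both have last vowel 'e' yet inflect differently (hafimrigehet, veasles), so the last vowel is not what conditions the rule; the final letter is.
"lovdara" ends in -a. The stems ending in -a (kipa → kipori, pebna → pebnori) drop the final letter and add -ori.
So lovdara → lovdarori.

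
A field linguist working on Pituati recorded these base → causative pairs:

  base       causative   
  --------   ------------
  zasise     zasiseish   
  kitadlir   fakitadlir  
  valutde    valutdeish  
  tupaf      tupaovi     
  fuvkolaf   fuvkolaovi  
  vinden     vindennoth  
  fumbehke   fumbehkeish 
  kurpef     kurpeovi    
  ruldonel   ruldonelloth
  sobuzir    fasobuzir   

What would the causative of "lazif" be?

"lazif" ends in -f. The stems ending in -f (fuvkolaf → fuvkolaovi, tupaf → tupaovi, kurpef → kurpeovi) drop the final letter and add -ovi.
So lazif → laziovi.

laziovi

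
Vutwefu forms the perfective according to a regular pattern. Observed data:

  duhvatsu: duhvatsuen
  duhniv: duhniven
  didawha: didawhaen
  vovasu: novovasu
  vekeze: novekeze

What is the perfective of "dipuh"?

dipuhen

"dipuh" begins with d-. The stems beginning with d- (duhvatsu → duhvatsuen, duhniv → duhniven, didawha → didawhaen) add -en.
The other pattern: stems beginning with v- add the prefix no-.
So dipuh → dipuhen.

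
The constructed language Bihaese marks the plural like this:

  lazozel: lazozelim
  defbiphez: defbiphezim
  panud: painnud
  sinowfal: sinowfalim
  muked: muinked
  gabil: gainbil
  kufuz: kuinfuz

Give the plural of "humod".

sinowfal and gabil both end in -l yet inflect differently (sinowfalim, gainbil), so the final letter is not what conditions the rule; the number of vowels is.
"humod" has 2 vowels. The stems with 2 vowels (panud → painnud, gabil → gainbil, muked → muinked) insert -in- after the first vowel.
So humod → huinmod.

huinmod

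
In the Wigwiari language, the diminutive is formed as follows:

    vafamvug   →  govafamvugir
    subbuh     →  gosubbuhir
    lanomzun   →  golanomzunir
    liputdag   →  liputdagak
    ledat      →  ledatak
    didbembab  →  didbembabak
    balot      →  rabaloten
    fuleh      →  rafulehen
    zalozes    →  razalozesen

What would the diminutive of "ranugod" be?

"ranugod" has last vowel 'o'. The one such stem in the data (balot → rabaloten) adds ra- … -en around the stem, so the same rule applies.
So ranugod → raranugoden.

raranugoden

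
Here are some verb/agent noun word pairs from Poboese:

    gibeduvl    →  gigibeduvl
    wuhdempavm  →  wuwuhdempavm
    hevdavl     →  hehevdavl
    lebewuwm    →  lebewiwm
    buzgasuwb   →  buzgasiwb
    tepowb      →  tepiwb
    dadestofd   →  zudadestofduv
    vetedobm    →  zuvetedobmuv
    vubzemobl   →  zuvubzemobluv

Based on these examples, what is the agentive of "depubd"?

zudepubduv

"depubd" has second-to-last letter 'b'. The stems whose second-to-last letter is 'b' (vetedobm → zuvetedobmuv, vubzemobl → zuvubzemobluv) add zu- … -uv around the stem.
So depubd → zudepubduv.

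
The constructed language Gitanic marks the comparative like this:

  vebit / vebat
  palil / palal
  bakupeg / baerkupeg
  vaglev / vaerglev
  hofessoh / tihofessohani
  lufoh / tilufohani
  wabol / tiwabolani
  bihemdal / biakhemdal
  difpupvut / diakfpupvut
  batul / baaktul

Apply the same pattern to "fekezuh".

palil and wabol both end in -l yet inflect differently (palal, tiwabolani), so the final letter is not what conditions the rule; the last vowel is.
"fekezuh" has last vowel 'u'. The stems whose last vowel is 'u' (difpupvut → diakfpupvut, batul → baaktul) insert -ak- after the first vowel.
The other patterns: stems whose last vowel is 'i' change the last vowel to 'a'; stems whose last vowel is 'e' insert -er- after the first vowel; stems whose last vowel is 'o' add ti- … -ani around the stem.
So fekezuh → feakkezuh.

feakkezuh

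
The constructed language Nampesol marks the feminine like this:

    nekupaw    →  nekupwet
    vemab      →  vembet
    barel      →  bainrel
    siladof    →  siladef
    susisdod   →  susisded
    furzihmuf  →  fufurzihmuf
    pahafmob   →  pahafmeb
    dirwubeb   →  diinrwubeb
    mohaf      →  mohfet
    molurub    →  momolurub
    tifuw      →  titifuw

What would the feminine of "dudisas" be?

dudisset

"dudisas" has last vowel 'a'. The stems whose last vowel is 'a' (nekupaw → nekupwet, vemab → vembet, mohaf → mohfet) delete the last vowel and add -et.
So dudisas → dudisset.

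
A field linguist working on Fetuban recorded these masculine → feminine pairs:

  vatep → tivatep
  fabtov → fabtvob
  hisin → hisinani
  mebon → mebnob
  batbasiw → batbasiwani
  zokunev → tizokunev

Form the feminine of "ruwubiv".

ruwubivani

"ruwubiv" has last vowel 'i'. The stems whose last vowel is 'i' (batbasiw → batbasiwani, hisin → hisinani) add -ani.
So ruwubiv → ruwubivani.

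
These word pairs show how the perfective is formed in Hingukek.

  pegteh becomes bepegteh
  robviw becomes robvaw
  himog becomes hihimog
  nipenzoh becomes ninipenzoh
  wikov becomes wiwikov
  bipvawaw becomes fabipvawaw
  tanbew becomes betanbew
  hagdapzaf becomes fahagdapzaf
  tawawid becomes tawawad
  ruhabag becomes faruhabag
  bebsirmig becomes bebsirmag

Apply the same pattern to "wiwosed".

tanbew and bipvawaw both end in -w yet inflect differently (betanbew, fabipvawaw), so the final letter is not what conditions the rule; the last vowel is.
"wiwosed" has last vowel 'e'. The stems whose last vowel is 'e' (pegteh → bepegteh, tanbew → betanbew) add the prefix be-.
The other patterns: stems whose last vowel is 'a' add the prefix fa-; stems whose last vowel is 'i' change the last vowel to 'a'; stems whose last vowel is 'o' repeat the first consonant+vowel as a prefix.
So wiwosed → bewiwosed.

bewiwosed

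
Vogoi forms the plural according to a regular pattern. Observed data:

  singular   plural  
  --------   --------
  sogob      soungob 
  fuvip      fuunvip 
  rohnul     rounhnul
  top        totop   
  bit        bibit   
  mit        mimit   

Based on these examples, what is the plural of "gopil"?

gounpil

fuvip and top both end in -p yet inflect differently (fuunvip, totop), so the final letter is not what conditions the rule; the number of vowels is.
"gopil" has 2 vowels. The stems with 2 vowels (sogob → soungob, fuvip → fuunvip, rohnul → rounhnul) insert -un- after the first vowel.
The other pattern: stems with 1 vowel repeat the first consonant+vowel as a prefix.
So gopil → gounpil.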